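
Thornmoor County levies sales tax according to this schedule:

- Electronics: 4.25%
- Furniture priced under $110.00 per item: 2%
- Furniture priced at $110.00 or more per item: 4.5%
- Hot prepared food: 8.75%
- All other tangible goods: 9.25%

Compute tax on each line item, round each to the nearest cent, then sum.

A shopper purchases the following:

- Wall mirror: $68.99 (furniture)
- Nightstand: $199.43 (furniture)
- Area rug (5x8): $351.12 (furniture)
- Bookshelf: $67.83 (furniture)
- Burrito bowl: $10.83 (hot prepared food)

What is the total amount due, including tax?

$726.66

Wall mirror $68.99: furniture, under $110.00 → 2% → $1.38
Nightstand $199.43: furniture, $110.00 or more → 4.5% → $8.97
Area rug (5x8) $351.12: furniture, $110.00 or more → 4.5% → $15.80
Bookshelf $67.83: furniture, under $110.00 → 2% → $1.36
Burrito bowl $10.83: hot prepared food → 8.75% → $0.95
Subtotal = $698.20; tax = $28.46; total due = $726.66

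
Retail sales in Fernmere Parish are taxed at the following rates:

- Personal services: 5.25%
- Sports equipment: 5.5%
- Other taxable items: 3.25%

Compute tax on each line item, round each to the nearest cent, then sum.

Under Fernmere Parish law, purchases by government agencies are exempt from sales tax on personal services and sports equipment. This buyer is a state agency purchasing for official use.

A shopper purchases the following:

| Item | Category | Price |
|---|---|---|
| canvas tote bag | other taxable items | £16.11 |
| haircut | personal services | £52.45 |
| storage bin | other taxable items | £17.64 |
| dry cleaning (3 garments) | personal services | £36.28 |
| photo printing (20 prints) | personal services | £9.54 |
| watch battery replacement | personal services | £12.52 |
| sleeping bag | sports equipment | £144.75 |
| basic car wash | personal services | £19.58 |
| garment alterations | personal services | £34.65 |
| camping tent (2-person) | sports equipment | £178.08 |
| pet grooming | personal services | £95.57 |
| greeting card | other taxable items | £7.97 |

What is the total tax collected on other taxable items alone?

£1.35

Canvas tote bag £16.11: other taxable items → 3.25% → £0.52
Storage bin £17.64: other taxable items → 3.25% → £0.57
Greeting card £7.97: other taxable items → 3.25% → £0.26
Tax on other taxable items = £0.52 + £0.57 + £0.26 = £1.35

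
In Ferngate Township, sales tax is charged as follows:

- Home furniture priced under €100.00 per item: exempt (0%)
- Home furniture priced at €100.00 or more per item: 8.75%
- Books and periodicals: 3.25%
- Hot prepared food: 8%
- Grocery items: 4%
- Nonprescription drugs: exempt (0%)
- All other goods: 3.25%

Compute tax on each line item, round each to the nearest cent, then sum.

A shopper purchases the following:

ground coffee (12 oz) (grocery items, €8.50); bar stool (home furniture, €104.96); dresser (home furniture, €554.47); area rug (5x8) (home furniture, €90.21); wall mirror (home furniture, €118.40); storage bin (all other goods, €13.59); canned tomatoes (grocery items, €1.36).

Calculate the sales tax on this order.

€68.89

Ground coffee (12 oz) €8.50: grocery items → 4% → €0.34
Bar stool €104.96: home furniture, €100.00 or more → 8.75% → €9.18
Dresser €554.47: home furniture, €100.00 or more → 8.75% → €48.52
Area rug (5x8) €90.21: home furniture, under €100.00 → 0% → €0.00
Wall mirror €118.40: home furniture, €100.00 or more → 8.75% → €10.36
Storage bin €13.59: all other goods → 3.25% → €0.44
Canned tomatoes €1.36: grocery items → 4% → €0.05
Total tax = €0.34 + €9.18 + €48.52 + €10.36 + €0.44 + €0.05 = €68.89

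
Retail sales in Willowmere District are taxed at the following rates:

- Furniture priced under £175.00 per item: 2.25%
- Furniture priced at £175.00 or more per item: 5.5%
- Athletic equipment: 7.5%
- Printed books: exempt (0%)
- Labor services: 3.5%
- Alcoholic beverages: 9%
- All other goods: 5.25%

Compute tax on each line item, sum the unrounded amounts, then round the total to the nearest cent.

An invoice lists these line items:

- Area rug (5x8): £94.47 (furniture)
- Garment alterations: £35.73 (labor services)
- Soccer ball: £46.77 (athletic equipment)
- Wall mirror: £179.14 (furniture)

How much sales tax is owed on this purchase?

£16.74

Area rug (5x8) £94.47: furniture, under £175.00 → 2.25% → £2.125575
Garment alterations £35.73: labor services → 3.5% → £1.25055
Soccer ball £46.77: athletic equipment → 7.5% → £3.50775
Wall mirror £179.14: furniture, £175.00 or more → 5.5% → £9.8527
Unrounded tax sum = £16.736575 → £16.74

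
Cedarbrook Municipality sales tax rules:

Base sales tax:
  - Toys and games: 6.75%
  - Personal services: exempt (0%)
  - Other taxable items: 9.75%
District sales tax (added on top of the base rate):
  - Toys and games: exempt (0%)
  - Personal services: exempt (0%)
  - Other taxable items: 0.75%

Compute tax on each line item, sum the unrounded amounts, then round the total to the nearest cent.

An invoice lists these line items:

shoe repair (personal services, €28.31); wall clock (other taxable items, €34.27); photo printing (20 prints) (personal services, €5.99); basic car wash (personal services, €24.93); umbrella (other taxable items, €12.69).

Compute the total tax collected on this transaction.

Shoe repair €28.31: personal services → 0% + 0% district = 0% → €0.00
Wall clock €34.27: other taxable items → 9.75% + 0.75% district = 10.5% → €3.59835
Photo printing (20 prints) €5.99: personal services → 0% + 0% district = 0% → €0.00
Basic car wash €24.93: personal services → 0% + 0% district = 0% → €0.00
Umbrella €12.69: other taxable items → 9.75% + 0.75% district = 10.5% → €1.33245
Unrounded tax sum = €4.9308 → €4.93

€4.93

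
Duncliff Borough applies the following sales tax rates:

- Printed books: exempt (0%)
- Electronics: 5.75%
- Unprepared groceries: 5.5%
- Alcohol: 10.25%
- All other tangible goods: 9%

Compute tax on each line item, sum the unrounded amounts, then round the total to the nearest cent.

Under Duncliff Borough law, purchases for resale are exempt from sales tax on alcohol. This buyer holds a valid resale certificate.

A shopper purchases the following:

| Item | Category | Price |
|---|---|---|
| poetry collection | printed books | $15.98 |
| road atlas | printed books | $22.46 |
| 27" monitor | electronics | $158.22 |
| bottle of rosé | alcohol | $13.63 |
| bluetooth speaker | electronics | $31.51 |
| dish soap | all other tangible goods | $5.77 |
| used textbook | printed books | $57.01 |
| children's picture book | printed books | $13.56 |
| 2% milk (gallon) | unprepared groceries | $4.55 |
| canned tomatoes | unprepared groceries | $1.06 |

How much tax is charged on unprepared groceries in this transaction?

2% milk (gallon) $4.55: unprepared groceries → 5.5% → $0.25025
Canned tomatoes $1.06: unprepared groceries → 5.5% → $0.0583
Tax on unprepared groceries: unrounded sum = $0.30855 → $0.31

$0.31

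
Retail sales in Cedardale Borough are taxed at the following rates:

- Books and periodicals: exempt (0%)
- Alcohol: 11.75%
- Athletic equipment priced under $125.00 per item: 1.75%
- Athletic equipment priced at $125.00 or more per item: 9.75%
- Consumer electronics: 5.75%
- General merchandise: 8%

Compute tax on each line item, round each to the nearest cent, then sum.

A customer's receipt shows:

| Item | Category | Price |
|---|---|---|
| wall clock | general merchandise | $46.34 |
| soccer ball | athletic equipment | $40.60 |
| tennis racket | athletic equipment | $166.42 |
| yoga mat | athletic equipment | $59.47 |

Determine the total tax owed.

$21.69

Wall clock $46.34: general merchandise → 8% → $3.71
Soccer ball $40.60: athletic equipment, under $125.00 → 1.75% → $0.71
Tennis racket $166.42: athletic equipment, $125.00 or more → 9.75% → $16.23
Yoga mat $59.47: athletic equipment, under $125.00 → 1.75% → $1.04
Total tax = $3.71 + $0.71 + $16.23 + $1.04 = $21.69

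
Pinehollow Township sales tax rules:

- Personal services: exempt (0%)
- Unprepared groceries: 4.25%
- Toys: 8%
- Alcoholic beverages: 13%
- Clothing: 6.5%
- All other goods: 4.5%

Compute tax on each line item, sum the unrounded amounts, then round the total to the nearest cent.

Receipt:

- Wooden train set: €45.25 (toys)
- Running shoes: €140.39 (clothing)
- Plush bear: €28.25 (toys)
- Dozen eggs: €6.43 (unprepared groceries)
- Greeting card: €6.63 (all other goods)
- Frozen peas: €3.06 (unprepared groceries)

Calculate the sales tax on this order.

Wooden train set €45.25: toys → 8% → €3.62
Running shoes €140.39: clothing → 6.5% → €9.12535
Plush bear €28.25: toys → 8% → €2.26
Dozen eggs €6.43: unprepared groceries → 4.25% → €0.273275
Greeting card €6.63: all other goods → 4.5% → €0.29835
Frozen peas €3.06: unprepared groceries → 4.25% → €0.13005
Unrounded tax sum = €15.707025 → €15.71

€15.71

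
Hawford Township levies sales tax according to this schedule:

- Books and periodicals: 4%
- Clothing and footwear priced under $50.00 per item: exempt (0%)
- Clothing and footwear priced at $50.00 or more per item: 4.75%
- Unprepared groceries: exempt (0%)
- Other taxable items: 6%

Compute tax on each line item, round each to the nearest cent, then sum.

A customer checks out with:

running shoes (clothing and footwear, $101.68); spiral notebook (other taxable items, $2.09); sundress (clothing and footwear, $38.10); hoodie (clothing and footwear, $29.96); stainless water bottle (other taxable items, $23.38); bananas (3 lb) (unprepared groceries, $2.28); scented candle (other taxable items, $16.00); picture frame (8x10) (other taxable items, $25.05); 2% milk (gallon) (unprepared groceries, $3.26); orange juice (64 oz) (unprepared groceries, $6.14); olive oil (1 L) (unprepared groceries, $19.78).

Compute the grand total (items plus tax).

Running shoes $101.68: clothing and footwear, $50.00 or more → 4.75% → $4.83
Spiral notebook $2.09: other taxable items → 6% → $0.13
Sundress $38.10: clothing and footwear, under $50.00 → 0% → $0.00
Hoodie $29.96: clothing and footwear, under $50.00 → 0% → $0.00
Stainless water bottle $23.38: other taxable items → 6% → $1.40
Bananas (3 lb) $2.28: unprepared groceries → 0% → $0.00
Scented candle $16.00: other taxable items → 6% → $0.96
Picture frame (8x10) $25.05: other taxable items → 6% → $1.50
2% milk (gallon) $3.26: unprepared groceries → 0% → $0.00
Orange juice (64 oz) $6.14: unprepared groceries → 0% → $0.00
Olive oil (1 L) $19.78: unprepared groceries → 0% → $0.00
Subtotal = $267.72; tax = $8.82; total due = $276.54

$276.54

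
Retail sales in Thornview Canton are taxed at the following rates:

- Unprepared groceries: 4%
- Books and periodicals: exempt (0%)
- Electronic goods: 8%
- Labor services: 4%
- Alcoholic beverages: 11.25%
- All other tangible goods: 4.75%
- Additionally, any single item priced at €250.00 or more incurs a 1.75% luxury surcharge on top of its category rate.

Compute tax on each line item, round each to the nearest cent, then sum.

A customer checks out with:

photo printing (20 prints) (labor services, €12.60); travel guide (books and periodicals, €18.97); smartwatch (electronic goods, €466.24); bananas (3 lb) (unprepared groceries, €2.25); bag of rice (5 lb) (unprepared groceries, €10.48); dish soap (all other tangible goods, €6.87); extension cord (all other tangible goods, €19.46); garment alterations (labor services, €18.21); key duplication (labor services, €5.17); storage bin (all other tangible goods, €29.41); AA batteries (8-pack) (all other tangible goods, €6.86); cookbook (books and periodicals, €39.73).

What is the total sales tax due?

Photo printing (20 prints) €12.60: labor services → 4% → €0.50
Travel guide €18.97: books and periodicals → 0% → €0.00
Smartwatch €466.24: electronic goods → 8% + 1.75% surcharge = 9.75% → €45.46
Bananas (3 lb) €2.25: unprepared groceries → 4% → €0.09
Bag of rice (5 lb) €10.48: unprepared groceries → 4% → €0.42
Dish soap €6.87: all other tangible goods → 4.75% → €0.33
Extension cord €19.46: all other tangible goods → 4.75% → €0.92
Garment alterations €18.21: labor services → 4% → €0.73
Key duplication €5.17: labor services → 4% → €0.21
Storage bin €29.41: all other tangible goods → 4.75% → €1.40
AA batteries (8-pack) €6.86: all other tangible goods → 4.75% → €0.33
Cookbook €39.73: books and periodicals → 0% → €0.00
Total tax = €0.50 + €45.46 + €0.09 + €0.42 + €0.33 + €0.92 + €0.73 + €0.21 + €1.40 + €0.33 = €50.39

€50.39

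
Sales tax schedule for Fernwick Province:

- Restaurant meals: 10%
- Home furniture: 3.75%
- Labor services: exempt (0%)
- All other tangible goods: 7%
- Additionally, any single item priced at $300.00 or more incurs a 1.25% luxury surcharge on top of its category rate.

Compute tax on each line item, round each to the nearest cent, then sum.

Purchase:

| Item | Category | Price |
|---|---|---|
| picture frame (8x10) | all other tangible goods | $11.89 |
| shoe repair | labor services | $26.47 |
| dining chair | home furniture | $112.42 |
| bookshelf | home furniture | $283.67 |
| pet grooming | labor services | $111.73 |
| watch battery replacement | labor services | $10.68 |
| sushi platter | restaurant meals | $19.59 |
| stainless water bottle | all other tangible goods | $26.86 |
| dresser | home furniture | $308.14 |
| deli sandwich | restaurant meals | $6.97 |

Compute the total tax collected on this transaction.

$35.64

Picture frame (8x10) $11.89: all other tangible goods → 7% → $0.83
Shoe repair $26.47: labor services → 0% → $0.00
Dining chair $112.42: home furniture → 3.75% → $4.22
Bookshelf $283.67: home furniture → 3.75% → $10.64
Pet grooming $111.73: labor services → 0% → $0.00
Watch battery replacement $10.68: labor services → 0% → $0.00
Sushi platter $19.59: restaurant meals → 10% → $1.96
Stainless water bottle $26.86: all other tangible goods → 7% → $1.88
Dresser $308.14: home furniture → 3.75% + 1.25% surcharge = 5% → $15.41
Deli sandwich $6.97: restaurant meals → 10% → $0.70
Total tax = $0.83 + $4.22 + $10.64 + $1.96 + $1.88 + $15.41 + $0.70 = $35.64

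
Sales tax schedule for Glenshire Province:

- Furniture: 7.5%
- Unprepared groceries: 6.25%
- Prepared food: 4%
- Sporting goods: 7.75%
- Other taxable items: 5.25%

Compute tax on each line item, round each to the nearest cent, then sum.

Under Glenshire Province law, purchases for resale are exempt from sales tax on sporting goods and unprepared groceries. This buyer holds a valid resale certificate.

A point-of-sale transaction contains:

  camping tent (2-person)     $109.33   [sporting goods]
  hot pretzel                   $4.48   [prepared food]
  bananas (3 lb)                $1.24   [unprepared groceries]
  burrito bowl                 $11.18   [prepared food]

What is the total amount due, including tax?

Camping tent (2-person) $109.33: sporting goods, buyer-exempt → 0% → $0.00
Hot pretzel $4.48: prepared food → 4% → $0.18
Bananas (3 lb) $1.24: unprepared groceries, buyer-exempt → 0% → $0.00
Burrito bowl $11.18: prepared food → 4% → $0.45
Subtotal = $126.23; tax = $0.63; total due = $126.86

$126.86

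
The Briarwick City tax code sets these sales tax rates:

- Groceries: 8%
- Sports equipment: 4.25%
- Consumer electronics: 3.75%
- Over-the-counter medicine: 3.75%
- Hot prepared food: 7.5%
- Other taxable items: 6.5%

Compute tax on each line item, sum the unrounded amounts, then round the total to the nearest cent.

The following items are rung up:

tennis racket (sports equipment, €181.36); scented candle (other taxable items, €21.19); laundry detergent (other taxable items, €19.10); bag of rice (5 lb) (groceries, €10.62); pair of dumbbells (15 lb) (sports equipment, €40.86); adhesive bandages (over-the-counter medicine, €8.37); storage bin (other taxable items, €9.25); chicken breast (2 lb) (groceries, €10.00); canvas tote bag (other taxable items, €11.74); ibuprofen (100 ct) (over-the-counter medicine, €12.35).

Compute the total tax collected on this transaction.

Tennis racket €181.36: sports equipment → 4.25% → €7.7078
Scented candle €21.19: other taxable items → 6.5% → €1.37735
Laundry detergent €19.10: other taxable items → 6.5% → €1.2415
Bag of rice (5 lb) €10.62: groceries → 8% → €0.8496
Pair of dumbbells (15 lb) €40.86: sports equipment → 4.25% → €1.73655
Adhesive bandages €8.37: over-the-counter medicine → 3.75% → €0.313875
Storage bin €9.25: other taxable items → 6.5% → €0.60125
Chicken breast (2 lb) €10.00: groceries → 8% → €0.80
Canvas tote bag €11.74: other taxable items → 6.5% → €0.7631
Ibuprofen (100 ct) €12.35: over-the-counter medicine → 3.75% → €0.463125
Unrounded tax sum = €15.85415 → €15.85

€15.85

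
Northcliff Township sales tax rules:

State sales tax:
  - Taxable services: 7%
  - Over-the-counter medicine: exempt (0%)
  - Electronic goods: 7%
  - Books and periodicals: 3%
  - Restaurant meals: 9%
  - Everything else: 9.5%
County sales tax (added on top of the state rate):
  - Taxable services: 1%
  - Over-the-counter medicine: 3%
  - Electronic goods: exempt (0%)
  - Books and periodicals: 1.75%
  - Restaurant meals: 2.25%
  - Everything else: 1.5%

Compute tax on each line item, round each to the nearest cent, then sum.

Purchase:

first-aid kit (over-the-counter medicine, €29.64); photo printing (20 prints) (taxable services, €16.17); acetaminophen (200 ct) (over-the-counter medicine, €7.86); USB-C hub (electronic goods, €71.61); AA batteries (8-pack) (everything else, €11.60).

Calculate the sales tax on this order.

First-aid kit €29.64: over-the-counter medicine → 0% + 3% county = 3% → €0.89
Photo printing (20 prints) €16.17: taxable services → 7% + 1% county = 8% → €1.29
Acetaminophen (200 ct) €7.86: over-the-counter medicine → 0% + 3% county = 3% → €0.24
USB-C hub €71.61: electronic goods → 7% + 0% county = 7% → €5.01
AA batteries (8-pack) €11.60: everything else → 9.5% + 1.5% county = 11% → €1.28
Total tax = €0.89 + €1.29 + €0.24 + €5.01 + €1.28 = €8.71

€8.71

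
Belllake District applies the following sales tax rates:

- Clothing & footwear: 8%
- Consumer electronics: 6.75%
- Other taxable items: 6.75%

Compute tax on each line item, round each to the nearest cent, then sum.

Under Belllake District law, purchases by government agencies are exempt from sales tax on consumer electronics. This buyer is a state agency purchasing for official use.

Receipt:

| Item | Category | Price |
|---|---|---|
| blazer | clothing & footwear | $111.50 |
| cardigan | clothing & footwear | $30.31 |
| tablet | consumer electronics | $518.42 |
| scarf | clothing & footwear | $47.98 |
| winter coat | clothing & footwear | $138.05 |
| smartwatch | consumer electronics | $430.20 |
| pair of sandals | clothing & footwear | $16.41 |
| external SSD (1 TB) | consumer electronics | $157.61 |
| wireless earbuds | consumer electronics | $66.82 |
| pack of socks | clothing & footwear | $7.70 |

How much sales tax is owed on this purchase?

Blazer $111.50: clothing & footwear → 8% → $8.92
Cardigan $30.31: clothing & footwear → 8% → $2.42
Tablet $518.42: consumer electronics, buyer-exempt → 0% → $0.00
Scarf $47.98: clothing & footwear → 8% → $3.84
Winter coat $138.05: clothing & footwear → 8% → $11.04
Smartwatch $430.20: consumer electronics, buyer-exempt → 0% → $0.00
Pair of sandals $16.41: clothing & footwear → 8% → $1.31
External SSD (1 TB) $157.61: consumer electronics, buyer-exempt → 0% → $0.00
Wireless earbuds $66.82: consumer electronics, buyer-exempt → 0% → $0.00
Pack of socks $7.70: clothing & footwear → 8% → $0.62
Total tax = $8.92 + $2.42 + $3.84 + $11.04 + $1.31 + $0.62 = $28.15

$28.15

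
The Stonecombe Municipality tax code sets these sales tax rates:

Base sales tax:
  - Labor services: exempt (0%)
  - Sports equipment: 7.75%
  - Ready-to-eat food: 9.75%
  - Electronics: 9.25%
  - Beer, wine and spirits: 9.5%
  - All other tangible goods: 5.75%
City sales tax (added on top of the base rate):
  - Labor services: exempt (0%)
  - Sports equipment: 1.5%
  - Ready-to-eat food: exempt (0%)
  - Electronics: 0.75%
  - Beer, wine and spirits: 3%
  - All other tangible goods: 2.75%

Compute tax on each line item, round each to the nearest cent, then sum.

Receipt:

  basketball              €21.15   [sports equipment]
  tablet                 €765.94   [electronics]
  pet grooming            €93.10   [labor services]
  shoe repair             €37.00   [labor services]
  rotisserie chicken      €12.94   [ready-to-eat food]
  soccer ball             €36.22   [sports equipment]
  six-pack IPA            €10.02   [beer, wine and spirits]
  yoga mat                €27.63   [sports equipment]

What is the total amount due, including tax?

Basketball €21.15: sports equipment → 7.75% + 1.5% city = 9.25% → €1.96
Tablet €765.94: electronics → 9.25% + 0.75% city = 10% → €76.59
Pet grooming €93.10: labor services → 0% + 0% city = 0% → €0.00
Shoe repair €37.00: labor services → 0% + 0% city = 0% → €0.00
Rotisserie chicken €12.94: ready-to-eat food → 9.75% + 0% city = 9.75% → €1.26
Soccer ball €36.22: sports equipment → 7.75% + 1.5% city = 9.25% → €3.35
Six-pack IPA €10.02: beer, wine and spirits → 9.5% + 3% city = 12.5% → €1.25
Yoga mat €27.63: sports equipment → 7.75% + 1.5% city = 9.25% → €2.56
Subtotal = €1004.00; tax = €86.97; total due = €1090.97

€1090.97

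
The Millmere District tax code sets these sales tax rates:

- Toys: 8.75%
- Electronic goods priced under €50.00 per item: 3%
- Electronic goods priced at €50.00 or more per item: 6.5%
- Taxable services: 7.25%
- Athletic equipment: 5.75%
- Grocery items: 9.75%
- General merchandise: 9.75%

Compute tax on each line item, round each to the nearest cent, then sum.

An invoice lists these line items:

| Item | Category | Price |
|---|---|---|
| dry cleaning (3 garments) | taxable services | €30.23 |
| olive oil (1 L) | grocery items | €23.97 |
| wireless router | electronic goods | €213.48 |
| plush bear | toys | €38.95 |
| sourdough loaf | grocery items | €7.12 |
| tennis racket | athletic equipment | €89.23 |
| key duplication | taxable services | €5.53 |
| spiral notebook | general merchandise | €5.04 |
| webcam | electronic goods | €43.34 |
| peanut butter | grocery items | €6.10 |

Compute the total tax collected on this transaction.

Dry cleaning (3 garments) €30.23: taxable services → 7.25% → €2.19
Olive oil (1 L) €23.97: grocery items → 9.75% → €2.34
Wireless router €213.48: electronic goods, €50.00 or more → 6.5% → €13.88
Plush bear €38.95: toys → 8.75% → €3.41
Sourdough loaf €7.12: grocery items → 9.75% → €0.69
Tennis racket €89.23: athletic equipment → 5.75% → €5.13
Key duplication €5.53: taxable services → 7.25% → €0.40
Spiral notebook €5.04: general merchandise → 9.75% → €0.49
Webcam €43.34: electronic goods, under €50.00 → 3% → €1.30
Peanut butter €6.10: grocery items → 9.75% → €0.59
Total tax = €2.19 + €2.34 + €13.88 + €3.41 + €0.69 + €5.13 + €0.40 + €0.49 + €1.30 + €0.59 = €30.42

€30.42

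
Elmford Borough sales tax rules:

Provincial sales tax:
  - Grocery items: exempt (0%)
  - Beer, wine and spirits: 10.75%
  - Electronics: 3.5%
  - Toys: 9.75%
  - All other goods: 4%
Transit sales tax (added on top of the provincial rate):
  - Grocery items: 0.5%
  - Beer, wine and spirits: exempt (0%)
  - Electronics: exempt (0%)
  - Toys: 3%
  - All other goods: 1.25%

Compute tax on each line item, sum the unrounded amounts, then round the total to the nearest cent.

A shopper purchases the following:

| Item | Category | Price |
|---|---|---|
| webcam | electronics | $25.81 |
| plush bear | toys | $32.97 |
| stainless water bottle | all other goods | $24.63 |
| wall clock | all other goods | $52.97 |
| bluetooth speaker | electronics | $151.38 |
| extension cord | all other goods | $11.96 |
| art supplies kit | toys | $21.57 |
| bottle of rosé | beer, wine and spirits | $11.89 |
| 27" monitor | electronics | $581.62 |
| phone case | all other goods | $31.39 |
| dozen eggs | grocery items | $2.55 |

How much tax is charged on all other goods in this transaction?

Stainless water bottle $24.63: all other goods → 4% + 1.25% transit = 5.25% → $1.293075
Wall clock $52.97: all other goods → 4% + 1.25% transit = 5.25% → $2.780925
Extension cord $11.96: all other goods → 4% + 1.25% transit = 5.25% → $0.6279
Phone case $31.39: all other goods → 4% + 1.25% transit = 5.25% → $1.647975
Tax on all other goods: unrounded sum = $6.349875 → $6.35

$6.35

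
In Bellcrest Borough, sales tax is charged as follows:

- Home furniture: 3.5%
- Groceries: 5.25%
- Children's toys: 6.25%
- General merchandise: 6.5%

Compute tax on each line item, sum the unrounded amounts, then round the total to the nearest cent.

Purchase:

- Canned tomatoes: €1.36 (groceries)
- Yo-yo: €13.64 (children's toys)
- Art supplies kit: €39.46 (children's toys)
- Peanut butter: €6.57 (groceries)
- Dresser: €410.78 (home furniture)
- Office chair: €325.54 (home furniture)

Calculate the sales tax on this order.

Canned tomatoes €1.36: groceries → 5.25% → €0.0714
Yo-yo €13.64: children's toys → 6.25% → €0.8525
Art supplies kit €39.46: children's toys → 6.25% → €2.46625
Peanut butter €6.57: groceries → 5.25% → €0.344925
Dresser €410.78: home furniture → 3.5% → €14.3773
Office chair €325.54: home furniture → 3.5% → €11.3939
Unrounded tax sum = €29.506275 → €29.51

€29.51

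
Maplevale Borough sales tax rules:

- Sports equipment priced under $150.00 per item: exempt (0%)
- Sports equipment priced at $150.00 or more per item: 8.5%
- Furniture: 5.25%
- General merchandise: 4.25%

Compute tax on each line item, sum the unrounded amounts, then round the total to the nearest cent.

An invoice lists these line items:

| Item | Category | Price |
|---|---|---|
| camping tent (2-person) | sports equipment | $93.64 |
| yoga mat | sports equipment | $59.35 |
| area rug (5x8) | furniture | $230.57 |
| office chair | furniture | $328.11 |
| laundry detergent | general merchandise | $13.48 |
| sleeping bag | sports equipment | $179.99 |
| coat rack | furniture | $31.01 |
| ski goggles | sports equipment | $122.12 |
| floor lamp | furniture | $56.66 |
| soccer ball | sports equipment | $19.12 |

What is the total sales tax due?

Camping tent (2-person) $93.64: sports equipment, under $150.00 → 0% → $0.00
Yoga mat $59.35: sports equipment, under $150.00 → 0% → $0.00
Area rug (5x8) $230.57: furniture → 5.25% → $12.104925
Office chair $328.11: furniture → 5.25% → $17.225775
Laundry detergent $13.48: general merchandise → 4.25% → $0.5729
Sleeping bag $179.99: sports equipment, $150.00 or more → 8.5% → $15.29915
Coat rack $31.01: furniture → 5.25% → $1.628025
Ski goggles $122.12: sports equipment, under $150.00 → 0% → $0.00
Floor lamp $56.66: furniture → 5.25% → $2.97465
Soccer ball $19.12: sports equipment, under $150.00 → 0% → $0.00
Unrounded tax sum = $49.805425 → $49.81

$49.81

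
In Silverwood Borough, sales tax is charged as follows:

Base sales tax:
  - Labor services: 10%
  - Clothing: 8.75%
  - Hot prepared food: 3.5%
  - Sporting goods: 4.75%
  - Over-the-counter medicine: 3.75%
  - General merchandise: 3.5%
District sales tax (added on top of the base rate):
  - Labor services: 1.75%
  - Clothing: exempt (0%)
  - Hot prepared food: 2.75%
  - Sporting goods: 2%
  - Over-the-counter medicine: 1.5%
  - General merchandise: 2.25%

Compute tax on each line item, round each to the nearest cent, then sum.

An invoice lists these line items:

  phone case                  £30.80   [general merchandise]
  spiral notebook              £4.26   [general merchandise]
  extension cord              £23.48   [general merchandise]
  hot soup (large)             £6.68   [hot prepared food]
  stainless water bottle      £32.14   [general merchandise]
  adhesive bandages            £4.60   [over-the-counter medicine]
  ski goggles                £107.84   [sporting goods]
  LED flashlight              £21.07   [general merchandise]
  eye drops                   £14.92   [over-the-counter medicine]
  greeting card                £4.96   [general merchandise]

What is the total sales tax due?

£15.43

Phone case £30.80: general merchandise → 3.5% + 2.25% district = 5.75% → £1.77
Spiral notebook £4.26: general merchandise → 3.5% + 2.25% district = 5.75% → £0.24
Extension cord £23.48: general merchandise → 3.5% + 2.25% district = 5.75% → £1.35
Hot soup (large) £6.68: hot prepared food → 3.5% + 2.75% district = 6.25% → £0.42
Stainless water bottle £32.14: general merchandise → 3.5% + 2.25% district = 5.75% → £1.85
Adhesive bandages £4.60: over-the-counter medicine → 3.75% + 1.5% district = 5.25% → £0.24
Ski goggles £107.84: sporting goods → 4.75% + 2% district = 6.75% → £7.28
LED flashlight £21.07: general merchandise → 3.5% + 2.25% district = 5.75% → £1.21
Eye drops £14.92: over-the-counter medicine → 3.75% + 1.5% district = 5.25% → £0.78
Greeting card £4.96: general merchandise → 3.5% + 2.25% district = 5.75% → £0.29
Total tax = £1.77 + £0.24 + £1.35 + £0.42 + £1.85 + £0.24 + £7.28 + £1.21 + £0.78 + £0.29 = £15.43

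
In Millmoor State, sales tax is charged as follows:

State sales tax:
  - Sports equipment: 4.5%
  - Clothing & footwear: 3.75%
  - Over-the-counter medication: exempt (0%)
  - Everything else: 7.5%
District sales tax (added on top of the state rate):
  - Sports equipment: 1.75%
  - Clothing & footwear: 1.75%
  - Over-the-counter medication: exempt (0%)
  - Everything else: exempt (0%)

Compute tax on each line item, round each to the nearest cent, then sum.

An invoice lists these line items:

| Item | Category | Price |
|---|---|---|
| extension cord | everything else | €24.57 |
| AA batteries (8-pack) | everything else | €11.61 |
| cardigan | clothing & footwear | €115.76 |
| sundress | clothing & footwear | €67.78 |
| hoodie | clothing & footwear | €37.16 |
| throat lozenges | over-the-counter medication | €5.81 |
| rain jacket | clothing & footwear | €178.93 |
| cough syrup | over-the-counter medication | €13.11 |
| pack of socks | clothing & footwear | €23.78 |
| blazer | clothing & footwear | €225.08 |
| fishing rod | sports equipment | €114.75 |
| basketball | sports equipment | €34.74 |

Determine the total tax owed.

€47.72

Extension cord €24.57: everything else → 7.5% + 0% district = 7.5% → €1.84
AA batteries (8-pack) €11.61: everything else → 7.5% + 0% district = 7.5% → €0.87
Cardigan €115.76: clothing & footwear → 3.75% + 1.75% district = 5.5% → €6.37
Sundress €67.78: clothing & footwear → 3.75% + 1.75% district = 5.5% → €3.73
Hoodie €37.16: clothing & footwear → 3.75% + 1.75% district = 5.5% → €2.04
Throat lozenges €5.81: over-the-counter medication → 0% + 0% district = 0% → €0.00
Rain jacket €178.93: clothing & footwear → 3.75% + 1.75% district = 5.5% → €9.84
Cough syrup €13.11: over-the-counter medication → 0% + 0% district = 0% → €0.00
Pack of socks €23.78: clothing & footwear → 3.75% + 1.75% district = 5.5% → €1.31
Blazer €225.08: clothing & footwear → 3.75% + 1.75% district = 5.5% → €12.38
Fishing rod €114.75: sports equipment → 4.5% + 1.75% district = 6.25% → €7.17
Basketball €34.74: sports equipment → 4.5% + 1.75% district = 6.25% → €2.17
Total tax = €1.84 + €0.87 + €6.37 + €3.73 + €2.04 + €9.84 + €1.31 + €12.38 + €7.17 + €2.17 = €47.72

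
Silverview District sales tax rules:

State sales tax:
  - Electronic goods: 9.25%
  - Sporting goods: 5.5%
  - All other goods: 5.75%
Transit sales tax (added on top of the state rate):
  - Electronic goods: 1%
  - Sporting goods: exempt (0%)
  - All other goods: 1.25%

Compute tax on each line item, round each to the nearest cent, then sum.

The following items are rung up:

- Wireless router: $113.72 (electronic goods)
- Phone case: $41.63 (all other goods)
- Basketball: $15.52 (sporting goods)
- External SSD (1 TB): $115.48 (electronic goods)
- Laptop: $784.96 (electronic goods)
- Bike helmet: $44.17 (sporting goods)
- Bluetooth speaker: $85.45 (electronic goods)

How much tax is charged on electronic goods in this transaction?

Wireless router $113.72: electronic goods → 9.25% + 1% transit = 10.25% → $11.66
External SSD (1 TB) $115.48: electronic goods → 9.25% + 1% transit = 10.25% → $11.84
Laptop $784.96: electronic goods → 9.25% + 1% transit = 10.25% → $80.46
Bluetooth speaker $85.45: electronic goods → 9.25% + 1% transit = 10.25% → $8.76
Tax on electronic goods = $11.66 + $11.84 + $80.46 + $8.76 = $112.72

$112.72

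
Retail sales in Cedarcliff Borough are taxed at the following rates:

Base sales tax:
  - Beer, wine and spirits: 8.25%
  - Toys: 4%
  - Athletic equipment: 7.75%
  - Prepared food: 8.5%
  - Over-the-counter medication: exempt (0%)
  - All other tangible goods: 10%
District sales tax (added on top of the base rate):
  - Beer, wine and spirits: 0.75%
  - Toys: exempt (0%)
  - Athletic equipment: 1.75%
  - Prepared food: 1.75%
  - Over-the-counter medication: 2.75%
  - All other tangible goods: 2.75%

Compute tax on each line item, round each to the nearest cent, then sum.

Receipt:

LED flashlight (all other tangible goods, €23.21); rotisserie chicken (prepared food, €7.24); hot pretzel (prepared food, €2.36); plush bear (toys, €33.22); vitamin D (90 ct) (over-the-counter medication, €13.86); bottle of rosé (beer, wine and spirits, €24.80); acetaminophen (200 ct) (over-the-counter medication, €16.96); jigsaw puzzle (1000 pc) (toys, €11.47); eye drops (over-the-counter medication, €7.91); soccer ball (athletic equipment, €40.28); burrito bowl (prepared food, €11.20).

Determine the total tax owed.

LED flashlight €23.21: all other tangible goods → 10% + 2.75% district = 12.75% → €2.96
Rotisserie chicken €7.24: prepared food → 8.5% + 1.75% district = 10.25% → €0.74
Hot pretzel €2.36: prepared food → 8.5% + 1.75% district = 10.25% → €0.24
Plush bear €33.22: toys → 4% + 0% district = 4% → €1.33
Vitamin D (90 ct) €13.86: over-the-counter medication → 0% + 2.75% district = 2.75% → €0.38
Bottle of rosé €24.80: beer, wine and spirits → 8.25% + 0.75% district = 9% → €2.23
Acetaminophen (200 ct) €16.96: over-the-counter medication → 0% + 2.75% district = 2.75% → €0.47
Jigsaw puzzle (1000 pc) €11.47: toys → 4% + 0% district = 4% → €0.46
Eye drops €7.91: over-the-counter medication → 0% + 2.75% district = 2.75% → €0.22
Soccer ball €40.28: athletic equipment → 7.75% + 1.75% district = 9.5% → €3.83
Burrito bowl €11.20: prepared food → 8.5% + 1.75% district = 10.25% → €1.15
Total tax = €2.96 + €0.74 + €0.24 + €1.33 + €0.38 + €2.23 + €0.47 + €0.46 + €0.22 + €3.83 + €1.15 = €14.01

€14.01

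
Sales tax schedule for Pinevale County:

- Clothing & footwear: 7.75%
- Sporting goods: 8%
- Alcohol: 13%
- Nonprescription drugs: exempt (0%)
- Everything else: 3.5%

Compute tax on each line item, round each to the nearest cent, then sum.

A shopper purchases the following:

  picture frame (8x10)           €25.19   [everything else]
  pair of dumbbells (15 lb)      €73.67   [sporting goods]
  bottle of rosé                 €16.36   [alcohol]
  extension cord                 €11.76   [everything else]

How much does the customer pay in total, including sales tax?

€136.29

Picture frame (8x10) €25.19: everything else → 3.5% → €0.88
Pair of dumbbells (15 lb) €73.67: sporting goods → 8% → €5.89
Bottle of rosé €16.36: alcohol → 13% → €2.13
Extension cord €11.76: everything else → 3.5% → €0.41
Subtotal = €126.98; tax = €9.31; total due = €136.29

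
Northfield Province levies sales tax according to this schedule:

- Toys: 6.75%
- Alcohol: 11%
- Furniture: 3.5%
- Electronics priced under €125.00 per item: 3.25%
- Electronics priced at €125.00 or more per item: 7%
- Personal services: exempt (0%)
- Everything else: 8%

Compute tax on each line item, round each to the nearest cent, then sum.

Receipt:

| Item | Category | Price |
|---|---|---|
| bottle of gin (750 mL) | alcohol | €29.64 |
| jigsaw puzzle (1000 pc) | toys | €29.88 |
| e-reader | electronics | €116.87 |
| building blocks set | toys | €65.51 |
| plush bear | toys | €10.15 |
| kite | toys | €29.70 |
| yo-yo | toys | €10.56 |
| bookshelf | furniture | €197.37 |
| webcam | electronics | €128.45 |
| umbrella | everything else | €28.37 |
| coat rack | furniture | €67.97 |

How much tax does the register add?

€37.45

Bottle of gin (750 mL) €29.64: alcohol → 11% → €3.26
Jigsaw puzzle (1000 pc) €29.88: toys → 6.75% → €2.02
E-reader €116.87: electronics, under €125.00 → 3.25% → €3.80
Building blocks set €65.51: toys → 6.75% → €4.42
Plush bear €10.15: toys → 6.75% → €0.69
Kite €29.70: toys → 6.75% → €2.00
Yo-yo €10.56: toys → 6.75% → €0.71
Bookshelf €197.37: furniture → 3.5% → €6.91
Webcam €128.45: electronics, €125.00 or more → 7% → €8.99
Umbrella €28.37: everything else → 8% → €2.27
Coat rack €67.97: furniture → 3.5% → €2.38
Total tax = €3.26 + €2.02 + €3.80 + €4.42 + €0.69 + €2.00 + €0.71 + €6.91 + €8.99 + €2.27 + €2.38 = €37.45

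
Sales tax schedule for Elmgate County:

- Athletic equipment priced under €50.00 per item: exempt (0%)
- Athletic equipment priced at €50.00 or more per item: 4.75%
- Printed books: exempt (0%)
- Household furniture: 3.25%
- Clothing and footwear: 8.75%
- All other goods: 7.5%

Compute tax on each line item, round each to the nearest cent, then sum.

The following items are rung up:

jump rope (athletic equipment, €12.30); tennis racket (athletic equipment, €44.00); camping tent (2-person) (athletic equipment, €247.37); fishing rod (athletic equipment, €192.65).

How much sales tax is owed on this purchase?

Jump rope €12.30: athletic equipment, under €50.00 → 0% → €0.00
Tennis racket €44.00: athletic equipment, under €50.00 → 0% → €0.00
Camping tent (2-person) €247.37: athletic equipment, €50.00 or more → 4.75% → €11.75
Fishing rod €192.65: athletic equipment, €50.00 or more → 4.75% → €9.15
Total tax = €11.75 + €9.15 = €20.90

€20.90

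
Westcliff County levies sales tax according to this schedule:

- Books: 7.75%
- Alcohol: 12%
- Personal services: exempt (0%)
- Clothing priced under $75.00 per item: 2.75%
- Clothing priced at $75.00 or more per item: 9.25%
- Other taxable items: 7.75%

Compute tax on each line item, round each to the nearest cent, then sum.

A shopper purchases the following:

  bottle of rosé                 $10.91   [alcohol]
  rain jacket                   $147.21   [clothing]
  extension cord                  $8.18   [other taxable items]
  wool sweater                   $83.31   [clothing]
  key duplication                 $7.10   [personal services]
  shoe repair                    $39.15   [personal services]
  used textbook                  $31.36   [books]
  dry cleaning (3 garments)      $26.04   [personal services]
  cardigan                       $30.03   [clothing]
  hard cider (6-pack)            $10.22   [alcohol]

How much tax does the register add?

$27.76

Bottle of rosé $10.91: alcohol → 12% → $1.31
Rain jacket $147.21: clothing, $75.00 or more → 9.25% → $13.62
Extension cord $8.18: other taxable items → 7.75% → $0.63
Wool sweater $83.31: clothing, $75.00 or more → 9.25% → $7.71
Key duplication $7.10: personal services → 0% → $0.00
Shoe repair $39.15: personal services → 0% → $0.00
Used textbook $31.36: books → 7.75% → $2.43
Dry cleaning (3 garments) $26.04: personal services → 0% → $0.00
Cardigan $30.03: clothing, under $75.00 → 2.75% → $0.83
Hard cider (6-pack) $10.22: alcohol → 12% → $1.23
Total tax = $1.31 + $13.62 + $0.63 + $7.71 + $2.43 + $0.83 + $1.23 = $27.76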